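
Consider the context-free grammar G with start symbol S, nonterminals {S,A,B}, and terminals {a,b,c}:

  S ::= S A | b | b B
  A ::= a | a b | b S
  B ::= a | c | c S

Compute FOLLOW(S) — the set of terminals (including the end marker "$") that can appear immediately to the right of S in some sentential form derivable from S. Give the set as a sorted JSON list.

Compute FIRST by fixpoint:
iter 1:
  A via A→a: +{a}
  A via A→b S: +{b}
  B via B→a: +{a}
  B via B→c: +{c}
  S via S→b: +{b}
  FIRST[S]={b}  FIRST[A]={a,b}  FIRST[B]={a,c}
iter 2: (no change)
  FIRST[S]={b}  FIRST[A]={a,b}  FIRST[B]={a,c}

Compute FOLLOW by fixpoint:
FOLLOW(S) := {$}
round 1:
  S→S A: FOLLOW(S) ⊇ FIRST(A) = {a,b}; new: +{a,b}
  S→S A: FOLLOW(A) ⊇ FOLLOW(S) ⊇ {$,a,b}; new: +{$,a,b}
  S→b B: FOLLOW(B) ⊇ FOLLOW(S) ⊇ {$,a,b}; new: +{$,a,b}
  FOLLOW(S)={$,a,b}  FOLLOW(A)={$,a,b}  FOLLOW(B)={$,a,b}
round 2: (no change)
  FOLLOW(S)={$,a,b}  FOLLOW(A)={$,a,b}  FOLLOW(B)={$,a,b}

FOLLOW(S) = ["$", "a", "b"]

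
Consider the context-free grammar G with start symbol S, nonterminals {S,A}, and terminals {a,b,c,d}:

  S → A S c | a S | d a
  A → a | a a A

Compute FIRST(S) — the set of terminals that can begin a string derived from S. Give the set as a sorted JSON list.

FIRST sets, iterate to fixpoint:
iter 1:
  A via A→a: +{a}
  S via S→A S c: +{a}
  S via S→d a: +{d}
  S: {a,d}  A: {a}
iter 2: (no change)
  S: {a,d}  A: {a}

FIRST(S) = ["a", "d"]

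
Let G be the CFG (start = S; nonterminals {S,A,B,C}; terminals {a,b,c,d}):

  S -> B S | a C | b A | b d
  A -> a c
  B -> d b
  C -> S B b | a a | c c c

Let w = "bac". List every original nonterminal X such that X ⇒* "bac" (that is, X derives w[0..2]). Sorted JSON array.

Convert to CNF:
  S -> B S | T0 C | T3 A | T3 T2
  A -> T0 T1
  B -> T2 T3
  C -> S X4 | T0 T0 | T1 X5
  T0 -> a
  T1 -> c
  T2 -> d
  T3 -> b
  X4 -> B T3
  X5 -> T1 T1

Fill CYK table bottom-up (cells [i..j] with 0 ≤ i ≤ j ≤ 2 only):
  T[0,0] 'b' = {T3}  orig:{}
  T[1,1] 'a' = {T0}  orig:{}
  T[2,2] 'c' = {T1}  orig:{}
  T[0,1] 'ba' = ∅
  T[1,2] 'ac' = {A}
  T[0,2] 'bac' = {S}

Original NTs in T[0,2] deriving "bac": ["S"]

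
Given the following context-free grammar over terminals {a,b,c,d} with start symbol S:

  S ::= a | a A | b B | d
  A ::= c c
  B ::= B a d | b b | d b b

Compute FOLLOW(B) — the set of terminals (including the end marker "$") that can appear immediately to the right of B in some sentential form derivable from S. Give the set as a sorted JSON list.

FIRST sets, iterate to fixpoint:
round 1:
  A via A→c c: +{c}
  B via B→b b: +{b}
  B via B→d b b: +{d}
  S via S→a: +{a}
  S via S→b B: +{b}
  S via S→d: +{d}
  FIRST[S]={a,b,d}  FIRST[A]={c}  FIRST[B]={b,d}
round 2: (no change)
  FIRST[S]={a,b,d}  FIRST[A]={c}  FIRST[B]={b,d}

FOLLOW sets:
seed FOLLOW(S) with $
round 1:
  B→B a d: FOLLOW(B) ⊇ FIRST(a) = {a}; new: +{a}
  S→a A: FOLLOW(A) ⊇ FOLLOW(S) ⊇ {$}; new: +{$}
  S→b B: FOLLOW(B) ⊇ FOLLOW(S) ⊇ {$}; new: +{$}
  S: {$}  A: {$}  B: {$,a}
round 2: done
  S: {$}  A: {$}  B: {$,a}

FOLLOW(B) = ["$", "a"]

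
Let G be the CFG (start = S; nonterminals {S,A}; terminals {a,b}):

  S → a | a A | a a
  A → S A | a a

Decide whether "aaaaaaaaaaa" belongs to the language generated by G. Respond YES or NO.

CNF form of G:
  S -> T0 A | T0 T0 | a
  A -> S A | T0 T0
  T0 -> a

Fill CYK table bottom-up:
  cell(0,0) a: {S,T0}  orig:{S}
  cell(1,1) a: {S,T0}  orig:{S}
  cell(2,2) a: {S,T0}  orig:{S}
  cell(3,3) a: {S,T0}  orig:{S}
  cell(4,4) a: {S,T0}  orig:{S}
  cell(5,5) a: {S,T0}  orig:{S}
  cell(6,6) a: {S,T0}  orig:{S}
  cell(7,7) a: {S,T0}  orig:{S}
  cell(8,8) a: {S,T0}  orig:{S}
  cell(9,9) a: {S,T0}  orig:{S}
  cell(10,10) a: {S,T0}  orig:{S}
  cell(0,1) aa: {A,S}
  cell(1,2) aa: {A,S}
  cell(2,3) aa: {A,S}
  cell(3,4) aa: {A,S}
  cell(4,5) aa: {A,S}
  cell(5,6) aa: {A,S}
  cell(6,7) aa: {A,S}
  cell(7,8) aa: {A,S}
  cell(8,9) aa: {A,S}
  cell(9,10) aa: {A,S}
  cell(0,2) aaa: {A,S}
  cell(1,3) aaa: {A,S}
  cell(2,4) aaa: {A,S}
  cell(3,5) aaa: {A,S}
  cell(4,6) aaa: {A,S}
  cell(5,7) aaa: {A,S}
  cell(6,8) aaa: {A,S}
  cell(7,9) aaa: {A,S}
  cell(8,10) aaa: {A,S}
  cell(0,3) aaaa: {A,S}
  cell(1,4) aaaa: {A,S}
  cell(2,5) aaaa: {A,S}
  cell(3,6) aaaa: {A,S}
  cell(4,7) aaaa: {A,S}
  cell(5,8) aaaa: {A,S}
  cell(6,9) aaaa: {A,S}
  cell(7,10) aaaa: {A,S}
  cell(0,4) aaaaa: {A,S}
  cell(1,5) aaaaa: {A,S}
  cell(2,6) aaaaa: {A,S}
  cell(3,7) aaaaa: {A,S}
  cell(4,8) aaaaa: {A,S}
  cell(5,9) aaaaa: {A,S}
  cell(6,10) aaaaa: {A,S}
  cell(0,5) aaaaaa: {A,S}
  cell(1,6) aaaaaa: {A,S}
  cell(2,7) aaaaaa: {A,S}
  cell(3,8) aaaaaa: {A,S}
  cell(4,9) aaaaaa: {A,S}
  cell(5,10) aaaaaa: {A,S}
  cell(0,6) aaaaaaa: {A,S}
  cell(1,7) aaaaaaa: {A,S}
  cell(2,8) aaaaaaa: {A,S}
  cell(3,9) aaaaaaa: {A,S}
  cell(4,10) aaaaaaa: {A,S}
  cell(0,7) aaaaaaaa: {A,S}
  cell(1,8) aaaaaaaa: {A,S}
  cell(2,9) aaaaaaaa: {A,S}
  cell(3,10) aaaaaaaa: {A,S}
  cell(0,8) aaaaaaaaa: {A,S}
  cell(1,9) aaaaaaaaa: {A,S}
  cell(2,10) aaaaaaaaa: {A,S}
  cell(0,9) aaaaaaaaaa: {A,S}
  cell(1,10) aaaaaaaaaa: {A,S}
  cell(0,10) aaaaaaaaaaa: {A,S}

S ∈ T[0,10] ⇒ YES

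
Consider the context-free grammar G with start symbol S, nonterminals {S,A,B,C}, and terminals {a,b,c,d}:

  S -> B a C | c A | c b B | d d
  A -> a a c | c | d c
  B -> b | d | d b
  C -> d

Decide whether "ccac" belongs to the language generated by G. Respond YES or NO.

Convert to CNF:
  S -> B X5 | T1 A | T1 X6 | T2 T2
  A -> T0 X4 | T2 T1 | c
  B -> T2 T3 | b | d
  C -> d
  T0 -> a
  T1 -> c
  T2 -> d
  T3 -> b
  X4 -> T0 T1
  X5 -> T0 C
  X6 -> T3 B

Fill CYK table bottom-up:
  T[0,0] 'c' = {A,T1}  orig:{A}
  T[1,1] 'c' = {A,T1}  orig:{A}
  T[2,2] 'a' = {T0}  orig:{}
  T[3,3] 'c' = {A,T1}  orig:{A}
  T[0,1] 'cc' = {S}
  T[1,2] 'ca' = ∅
  T[2,3] 'ac' = {X4}  orig:{}
  T[0,2] 'cca' = ∅
  T[1,3] 'cac' = ∅
  T[0,3] 'ccac' = ∅

S ∉ T[0,3] ⇒ NO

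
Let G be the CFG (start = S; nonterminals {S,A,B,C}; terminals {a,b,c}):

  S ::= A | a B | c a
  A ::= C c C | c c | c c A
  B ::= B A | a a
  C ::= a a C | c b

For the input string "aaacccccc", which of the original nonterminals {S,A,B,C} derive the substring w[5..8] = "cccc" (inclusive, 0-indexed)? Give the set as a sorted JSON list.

CNF form of G:
  S -> C X6 | T0 T0 | T0 T1 | T0 X7 | T1 B
  A -> C X3 | T0 T0 | T0 X4
  B -> B A | T1 T1
  C -> T0 T2 | T1 X5
  T0 -> c
  T1 -> a
  T2 -> b
  X3 -> T0 C
  X4 -> T0 A
  X5 -> T1 C
  X6 -> T0 C
  X7 -> T0 A

CYK table (by increasing span) — only the sub-triangle for w[5..8]:
  [5..5]={T0}  "c"  orig:{}
  [6..6]={T0}  "c"  orig:{}
  [7..7]={T0}  "c"  orig:{}
  [8..8]={T0}  "c"  orig:{}
  [5..6]={A,S}  "cc"
  [6..7]={A,S}  "cc"
  [7..8]={A,S}  "cc"
  [5..7]={X4,X7}  "ccc"  orig:{}
  [6..8]={X4,X7}  "ccc"  orig:{}
  [5..8]={A,S}  "cccc"

Original NTs in T[5,8] deriving "cccc": ["A", "S"]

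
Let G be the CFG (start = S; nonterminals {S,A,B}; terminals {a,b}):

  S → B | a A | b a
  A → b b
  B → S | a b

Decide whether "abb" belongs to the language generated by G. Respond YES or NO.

CNF form of G:
  S -> T0 T1 | T1 A | T1 T0
  A -> T0 T0
  B -> T0 T1 | T1 A | T1 T0
  T0 -> b
  T1 -> a

CYK fill:
  [0..0]={T1}  "a"  orig:{}
  [1..1]={T0}  "b"  orig:{}
  [2..2]={T0}  "b"  orig:{}
  [0..1]={B,S}  "ab"
  [1..2]={A}  "bb"
  [0..2]={B,S}  "abb"

S ∈ T[0,2] ⇒ YES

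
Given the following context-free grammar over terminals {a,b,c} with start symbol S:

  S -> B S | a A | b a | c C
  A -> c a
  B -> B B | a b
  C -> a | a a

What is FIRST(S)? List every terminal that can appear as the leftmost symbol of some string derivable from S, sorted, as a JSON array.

FIRST iteration:
pass 1:
  A via A→c a: +{c}
  B via B→a b: +{a}
  C via C→a: +{a}
  S via S→B S: +{a}
  S via S→b a: +{b}
  S via S→c C: +{c}
  S: {a,b,c}  A: {c}  B: {a}  C: {a}
pass 2: — fixpoint
  S: {a,b,c}  A: {c}  B: {a}  C: {a}

FIRST(S) = ["a", "b", "c"]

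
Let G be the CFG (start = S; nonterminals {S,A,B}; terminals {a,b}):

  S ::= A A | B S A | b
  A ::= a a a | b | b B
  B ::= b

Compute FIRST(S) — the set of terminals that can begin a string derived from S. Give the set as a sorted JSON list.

FIRST iteration:
pass 1:
  A via A→a a a: +{a}
  A via A→b: +{b}
  B via B→b: +{b}
  S via S→A A: +{a,b}
  FIRST(S)={a,b}  FIRST(A)={a,b}  FIRST(B)={b}
pass 2: done
  FIRST(S)={a,b}  FIRST(A)={a,b}  FIRST(B)={b}

FIRST(S) = ["a", "b"]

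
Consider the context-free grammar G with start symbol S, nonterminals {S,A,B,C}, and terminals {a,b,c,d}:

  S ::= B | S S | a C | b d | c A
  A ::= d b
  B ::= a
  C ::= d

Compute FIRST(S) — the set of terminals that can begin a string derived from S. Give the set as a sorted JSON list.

Compute FIRST by fixpoint:
round 1:
  A via A→d b: +{d}
  B via B→a: +{a}
  C via C→d: +{d}
  S via S→B: +{a}
  S via S→b d: +{b}
  S via S→c A: +{c}
  FIRST[S]={a,b,c}  FIRST[A]={d}  FIRST[B]={a}  FIRST[C]={d}
round 2: done
  FIRST[S]={a,b,c}  FIRST[A]={d}  FIRST[B]={a}  FIRST[C]={d}

FIRST(S) = ["a", "b", "c"]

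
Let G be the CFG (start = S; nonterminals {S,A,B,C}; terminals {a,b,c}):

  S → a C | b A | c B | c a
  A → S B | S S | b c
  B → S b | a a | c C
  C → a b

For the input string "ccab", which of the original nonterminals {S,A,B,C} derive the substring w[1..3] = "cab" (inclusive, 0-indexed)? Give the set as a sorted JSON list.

Convert to CNF:
  S -> T0 A | T1 B | T1 T2 | T2 C
  A -> S B | S S | T0 T1
  B -> S T0 | T1 C | T2 T2
  C -> T2 T0
  T0 -> b
  T1 -> c
  T2 -> a

CYK fill — only the sub-triangle for w[1..3]:
  cell(1,1) c: {T1}  orig:{}
  cell(2,2) a: {T2}  orig:{}
  cell(3,3) b: {T0}  orig:{}
  cell(1,2) ca: {S}
  cell(2,3) ab: {C}
  cell(1,3) cab: {B}

Original NTs in T[1,3] deriving "cab": ["B"]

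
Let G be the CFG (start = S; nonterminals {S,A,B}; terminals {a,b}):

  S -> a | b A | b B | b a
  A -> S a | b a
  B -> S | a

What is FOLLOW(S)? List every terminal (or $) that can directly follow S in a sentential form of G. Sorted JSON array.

FIRST iteration:
round 1:
  A via A→b a: +{b}
  B via B→a: +{a}
  S via S→a: +{a}
  S via S→b A: +{b}
  S: {a,b}  A: {b}  B: {a}
round 2:
  A via A→S a: +{a}
  B via B→S: +{b}
  S: {a,b}  A: {a,b}  B: {a,b}
round 3: — fixpoint
  S: {a,b}  A: {a,b}  B: {a,b}

FOLLOW iteration:
seed FOLLOW(S) with $
round 1:
  A→S a: FOLLOW(S) ⊇ FIRST(a) = {a}; new: +{a}
  S→b A: FOLLOW(A) ⊇ FOLLOW(S) ⊇ {$,a}; new: +{$,a}
  S→b B: FOLLOW(B) ⊇ FOLLOW(S) ⊇ {$,a}; new: +{$,a}
  FOLLOW(S)={$,a}  FOLLOW(A)={$,a}  FOLLOW(B)={$,a}
round 2: (no change)
  FOLLOW(S)={$,a}  FOLLOW(A)={$,a}  FOLLOW(B)={$,a}

FOLLOW(S) = ["$", "a"]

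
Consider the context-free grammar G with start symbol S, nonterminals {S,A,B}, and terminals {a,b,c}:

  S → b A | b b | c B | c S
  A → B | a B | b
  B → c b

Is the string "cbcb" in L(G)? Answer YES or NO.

Convert to CNF:
  S -> T1 B | T1 S | T2 A | T2 T2
  A -> T0 B | T1 T2 | b
  B -> T1 T2
  T0 -> a
  T1 -> c
  T2 -> b

Fill CYK table bottom-up:
  [0..0]={T1}  "c"  orig:{}
  [1..1]={A,T2}  "b"  orig:{A}
  [2..2]={T1}  "c"  orig:{}
  [3..3]={A,T2}  "b"  orig:{A}
  [0..1]={A,B}  "cb"
  [1..2]=∅  "bc"
  [2..3]={A,B}  "cb"
  [0..2]=∅  "cbc"
  [1..3]={S}  "bcb"
  [0..3]={S}  "cbcb"

S ∈ T[0,3] ⇒ YES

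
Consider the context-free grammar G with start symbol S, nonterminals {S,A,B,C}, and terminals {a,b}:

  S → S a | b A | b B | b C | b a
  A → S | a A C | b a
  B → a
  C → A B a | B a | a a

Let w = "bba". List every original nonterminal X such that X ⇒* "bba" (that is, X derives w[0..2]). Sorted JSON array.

Convert to CNF:
  S -> S T0 | T1 A | T1 B | T1 C | T1 T0
  A -> S T0 | T0 X2 | T1 A | T1 B | T1 C | T1 T0
  B -> a
  C -> A X3 | B T0 | T0 T0
  T0 -> a
  T1 -> b
  X2 -> A C
  X3 -> B T0

CYK table (by increasing span) — only the sub-triangle for w[0..2]:
  cell(0,0) b: {T1}  orig:{}
  cell(1,1) b: {T1}  orig:{}
  cell(2,2) a: {B,T0}  orig:{B}
  cell(0,1) bb: ∅
  cell(1,2) ba: {A,S}
  cell(0,2) bba: {A,S}

Original NTs in T[0,2] deriving "bba": ["A", "S"]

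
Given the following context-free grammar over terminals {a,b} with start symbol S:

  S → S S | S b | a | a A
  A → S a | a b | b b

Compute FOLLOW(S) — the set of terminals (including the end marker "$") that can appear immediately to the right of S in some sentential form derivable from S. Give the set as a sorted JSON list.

FIRST sets, iterate to fixpoint:
[1]
  A via A→a b: +{a}
  A via A→b b: +{b}
  S via S→a: +{a}
  FIRST(S)={a}  FIRST(A)={a,b}
[2] (no change)
  FIRST(S)={a}  FIRST(A)={a,b}

Compute FOLLOW by fixpoint:
seed FOLLOW(S) with $
iter 1:
  A→S a: FOLLOW(S) ⊇ FIRST(a) = {a}; new: +{a}
  S→S b: FOLLOW(S) ⊇ FIRST(b) = {b}; new: +{b}
  S→a A: FOLLOW(A) ⊇ FOLLOW(S) ⊇ {$,a,b}; new: +{$,a,b}
  FOLLOW[S]={$,a,b}  FOLLOW[A]={$,a,b}
iter 2: (stable)
  FOLLOW[S]={$,a,b}  FOLLOW[A]={$,a,b}

FOLLOW(S) = ["$", "a", "b"]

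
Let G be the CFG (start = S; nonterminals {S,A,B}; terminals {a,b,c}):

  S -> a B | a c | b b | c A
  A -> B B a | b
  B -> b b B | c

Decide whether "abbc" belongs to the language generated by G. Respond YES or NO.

Convert to CNF:
  S -> T0 B | T0 T2 | T1 T1 | T2 A
  A -> B X3 | b
  B -> T1 X4 | c
  T0 -> a
  T1 -> b
  T2 -> c
  X3 -> B T0
  X4 -> T1 B

Fill CYK table bottom-up:
  T[0,0] 'a' = {T0}  orig:{}
  T[1,1] 'b' = {A,T1}  orig:{A}
  T[2,2] 'b' = {A,T1}  orig:{A}
  T[3,3] 'c' = {B,T2}  orig:{B}
  T[0,1] 'ab' = ∅
  T[1,2] 'bb' = {S}
  T[2,3] 'bc' = {X4}  orig:{}
  T[0,2] 'abb' = ∅
  T[1,3] 'bbc' = {B}
  T[0,3] 'abbc' = {S}

S ∈ T[0,3] ⇒ YES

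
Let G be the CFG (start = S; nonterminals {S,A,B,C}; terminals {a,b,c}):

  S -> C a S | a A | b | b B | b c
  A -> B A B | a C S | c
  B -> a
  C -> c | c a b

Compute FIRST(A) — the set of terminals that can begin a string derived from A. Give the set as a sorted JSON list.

FIRST iteration:
pass 1:
  A via A→a C S: +{a}
  A via A→c: +{c}
  B via B→a: +{a}
  C via C→c: +{c}
  S via S→C a S: +{c}
  S via S→a A: +{a}
  S via S→b: +{b}
  S: {a,b,c}  A: {a,c}  B: {a}  C: {c}
pass 2: (stable)
  S: {a,b,c}  A: {a,c}  B: {a}  C: {c}

FIRST(A) = ["a", "c"]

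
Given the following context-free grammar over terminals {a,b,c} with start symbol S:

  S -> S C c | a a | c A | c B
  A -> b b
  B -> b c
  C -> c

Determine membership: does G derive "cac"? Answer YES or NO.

Convert to CNF:
  S -> S X3 | T1 A | T1 B | T2 T2
  A -> T0 T0
  B -> T0 T1
  C -> c
  T0 -> b
  T1 -> c
  T2 -> a
  X3 -> C T1

Fill CYK table bottom-up:
  T[0,0] 'c' = {C,T1}  orig:{C}
  T[1,1] 'a' = {T2}  orig:{}
  T[2,2] 'c' = {C,T1}  orig:{C}
  T[0,1] 'ca' = ∅
  T[1,2] 'ac' = ∅
  T[0,2] 'cac' = ∅

S ∉ T[0,2] ⇒ NO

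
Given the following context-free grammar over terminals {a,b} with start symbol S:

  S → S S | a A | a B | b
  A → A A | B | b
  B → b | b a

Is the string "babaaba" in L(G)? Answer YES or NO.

CNF form of G:
  S -> S S | T1 A | T1 B | b
  A -> A A | T0 T1 | b
  B -> T0 T1 | b
  T0 -> b
  T1 -> a

Fill CYK table bottom-up:
  [0..0]={A,B,S,T0}  "b"  orig:{A,B,S}
  [1..1]={T1}  "a"  orig:{}
  [2..2]={A,B,S,T0}  "b"  orig:{A,B,S}
  [3..3]={T1}  "a"  orig:{}
  [4..4]={T1}  "a"  orig:{}
  [5..5]={A,B,S,T0}  "b"  orig:{A,B,S}
  [6..6]={T1}  "a"  orig:{}
  [0..1]={A,B}  "ba"
  [1..2]={S}  "ab"
  [2..3]={A,B}  "ba"
  [3..4]=∅  "aa"
  [4..5]={S}  "ab"
  [5..6]={A,B}  "ba"
  [0..2]={A,S}  "bab"
  [1..3]={S}  "aba"
  [2..4]=∅  "baa"
  [3..5]=∅  "aab"
  [4..6]={S}  "aba"
  [0..3]={A,S}  "baba"
  [1..4]=∅  "abaa"
  [2..5]=∅  "baab"
  [3..6]=∅  "aaba"
  [0..4]=∅  "babaa"
  [1..5]={S}  "abaab"
  [2..6]=∅  "baaba"
  [0..5]={S}  "babaab"
  [1..6]={S}  "abaaba"
  [0..6]={S}  "babaaba"

S ∈ T[0,6] ⇒ YES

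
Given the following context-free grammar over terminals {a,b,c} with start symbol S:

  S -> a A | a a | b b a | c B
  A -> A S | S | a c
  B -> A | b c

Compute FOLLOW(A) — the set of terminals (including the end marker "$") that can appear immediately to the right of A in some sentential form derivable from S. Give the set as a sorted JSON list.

Compute FIRST by fixpoint:
iter 1:
  A via A→a c: +{a}
  B via B→A: +{a}
  B via B→b c: +{b}
  S via S→a A: +{a}
  S via S→b b a: +{b}
  S via S→c B: +{c}
  FIRST[S]={a,b,c}  FIRST[A]={a}  FIRST[B]={a,b}
iter 2:
  A via A→S: +{b,c}
  B via B→A: +{c}
  FIRST[S]={a,b,c}  FIRST[A]={a,b,c}  FIRST[B]={a,b,c}
iter 3: — fixpoint
  FIRST[S]={a,b,c}  FIRST[A]={a,b,c}  FIRST[B]={a,b,c}

Compute FOLLOW by fixpoint:
seed FOLLOW(S) with $
iter 1:
  A→A S: FOLLOW(A) ⊇ FIRST(S) = {a,b,c}; new: +{a,b,c}
  A→A S: FOLLOW(S) ⊇ FOLLOW(A) ⊇ {a,b,c}; new: +{a,b,c}
  S→a A: FOLLOW(A) ⊇ FOLLOW(S) ⊇ {$,a,b,c}; new: +{$}
  S→c B: FOLLOW(B) ⊇ FOLLOW(S) ⊇ {$,a,b,c}; new: +{$,a,b,c}
  S: {$,a,b,c}  A: {$,a,b,c}  B: {$,a,b,c}
iter 2: — fixpoint
  S: {$,a,b,c}  A: {$,a,b,c}  B: {$,a,b,c}

FOLLOW(A) = ["$", "a", "b", "c"]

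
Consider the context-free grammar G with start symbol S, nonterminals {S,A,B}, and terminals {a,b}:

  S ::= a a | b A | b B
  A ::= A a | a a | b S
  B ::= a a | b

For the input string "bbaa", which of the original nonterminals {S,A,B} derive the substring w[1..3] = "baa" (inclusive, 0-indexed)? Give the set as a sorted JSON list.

Convert to CNF:
  S -> T0 T0 | T1 A | T1 B
  A -> A T0 | T0 T0 | T1 S
  B -> T0 T0 | b
  T0 -> a
  T1 -> b

CYK table (by increasing span) (cells [i..j] with 1 ≤ i ≤ j ≤ 3 only):
  [1..1]={B,T1}  "b"  orig:{B}
  [2..2]={T0}  "a"  orig:{}
  [3..3]={T0}  "a"  orig:{}
  [1..2]=∅  "ba"
  [2..3]={A,B,S}  "aa"
  [1..3]={A,S}  "baa"

Original NTs in T[1,3] deriving "baa": ["A", "S"]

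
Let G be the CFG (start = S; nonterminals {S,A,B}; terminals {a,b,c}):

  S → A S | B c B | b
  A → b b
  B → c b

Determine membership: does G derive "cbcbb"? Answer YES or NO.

Convert to CNF:
  S -> A S | B X2 | b
  A -> T0 T0
  B -> T1 T0
  T0 -> b
  T1 -> c
  X2 -> T1 B

Fill CYK table bottom-up:
  cell(0,0) c: {T1}  orig:{}
  cell(1,1) b: {S,T0}  orig:{S}
  cell(2,2) c: {T1}  orig:{}
  cell(3,3) b: {S,T0}  orig:{S}
  cell(4,4) b: {S,T0}  orig:{S}
  cell(0,1) cb: {B}
  cell(1,2) bc: ∅
  cell(2,3) cb: {B}
  cell(3,4) bb: {A}
  cell(0,2) cbc: ∅
  cell(1,3) bcb: ∅
  cell(2,4) cbb: ∅
  cell(0,3) cbcb: ∅
  cell(1,4) bcbb: ∅
  cell(0,4) cbcbb: ∅

S ∉ T[0,4] ⇒ NO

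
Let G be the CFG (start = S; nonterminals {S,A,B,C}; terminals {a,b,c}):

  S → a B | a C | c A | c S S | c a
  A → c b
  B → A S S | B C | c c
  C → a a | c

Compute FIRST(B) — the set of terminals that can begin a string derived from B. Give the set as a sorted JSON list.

Compute FIRST by fixpoint:
pass 1:
  A via A→c b: +{c}
  B via B→A S S: +{c}
  C via C→a a: +{a}
  C via C→c: +{c}
  S via S→a B: +{a}
  S via S→c A: +{c}
  FIRST(S)={a,c}  FIRST(A)={c}  FIRST(B)={c}  FIRST(C)={a,c}
pass 2: done
  FIRST(S)={a,c}  FIRST(A)={c}  FIRST(B)={c}  FIRST(C)={a,c}

FIRST(B) = ["c"]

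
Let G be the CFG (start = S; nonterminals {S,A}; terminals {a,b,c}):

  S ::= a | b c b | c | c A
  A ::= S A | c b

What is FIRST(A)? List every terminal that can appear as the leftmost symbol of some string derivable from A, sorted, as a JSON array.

FIRST iteration:
round 1:
  A via A→c b: +{c}
  S via S→a: +{a}
  S via S→b c b: +{b}
  S via S→c: +{c}
  FIRST(S)={a,b,c}  FIRST(A)={c}
round 2:
  A via A→S A: +{a,b}
  FIRST(S)={a,b,c}  FIRST(A)={a,b,c}
round 3: done
  FIRST(S)={a,b,c}  FIRST(A)={a,b,c}

FIRST(A) = ["a", "b", "c"]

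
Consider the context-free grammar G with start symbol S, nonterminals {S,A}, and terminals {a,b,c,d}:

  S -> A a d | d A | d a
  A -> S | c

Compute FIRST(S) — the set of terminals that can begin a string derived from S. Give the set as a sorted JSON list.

FIRST sets, iterate to fixpoint:
[1]
  A via A→c: +{c}
  S via S→A a d: +{c}
  S via S→d A: +{d}
  FIRST[S]={c,d}  FIRST[A]={c}
[2]
  A via A→S: +{d}
  FIRST[S]={c,d}  FIRST[A]={c,d}
[3] done
  FIRST[S]={c,d}  FIRST[A]={c,d}

FIRST(S) = ["c", "d"]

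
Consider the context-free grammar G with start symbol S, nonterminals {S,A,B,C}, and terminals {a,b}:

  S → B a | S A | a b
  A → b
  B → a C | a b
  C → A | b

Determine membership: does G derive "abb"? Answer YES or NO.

Convert to CNF:
  S -> B T0 | S A | T0 T1
  A -> b
  B -> T0 C | T0 T1
  C -> b
  T0 -> a
  T1 -> b

CYK table (by increasing span):
  T[0,0] 'a' = {T0}  orig:{}
  T[1,1] 'b' = {A,C,T1}  orig:{A,C}
  T[2,2] 'b' = {A,C,T1}  orig:{A,C}
  T[0,1] 'ab' = {B,S}
  T[1,2] 'bb' = ∅
  T[0,2] 'abb' = {S}

S ∈ T[0,2] ⇒ YES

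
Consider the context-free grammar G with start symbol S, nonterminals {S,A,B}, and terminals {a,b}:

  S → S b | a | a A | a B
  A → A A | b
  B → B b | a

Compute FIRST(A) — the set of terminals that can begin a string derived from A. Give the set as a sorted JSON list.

FIRST sets, iterate to fixpoint:
iter 1:
  A via A→b: +{b}
  B via B→a: +{a}
  S via S→a: +{a}
  FIRST(S)={a}  FIRST(A)={b}  FIRST(B)={a}
iter 2: (no change)
  FIRST(S)={a}  FIRST(A)={b}  FIRST(B)={a}

FIRST(A) = ["b"]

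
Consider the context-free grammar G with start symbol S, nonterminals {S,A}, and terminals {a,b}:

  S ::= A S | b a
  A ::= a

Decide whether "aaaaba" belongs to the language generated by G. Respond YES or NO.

CNF form of G:
  S -> A S | T0 T1
  A -> a
  T0 -> b
  T1 -> a

CYK fill:
  cell(0,0) a: {A,T1}  orig:{A}
  cell(1,1) a: {A,T1}  orig:{A}
  cell(2,2) a: {A,T1}  orig:{A}
  cell(3,3) a: {A,T1}  orig:{A}
  cell(4,4) b: {T0}  orig:{}
  cell(5,5) a: {A,T1}  orig:{A}
  cell(0,1) aa: ∅
  cell(1,2) aa: ∅
  cell(2,3) aa: ∅
  cell(3,4) ab: ∅
  cell(4,5) ba: {S}
  cell(0,2) aaa: ∅
  cell(1,3) aaa: ∅
  cell(2,4) aab: ∅
  cell(3,5) aba: {S}
  cell(0,3) aaaa: ∅
  cell(1,4) aaab: ∅
  cell(2,5) aaba: {S}
  cell(0,4) aaaab: ∅
  cell(1,5) aaaba: {S}
  cell(0,5) aaaaba: {S}

S ∈ T[0,5] ⇒ YES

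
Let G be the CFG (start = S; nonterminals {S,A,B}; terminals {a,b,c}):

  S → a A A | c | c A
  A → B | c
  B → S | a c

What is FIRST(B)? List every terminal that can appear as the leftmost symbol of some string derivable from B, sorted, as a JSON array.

FIRST sets, iterate to fixpoint:
pass 1:
  A via A→c: +{c}
  B via B→a c: +{a}
  S via S→a A A: +{a}
  S via S→c: +{c}
  FIRST[S]={a,c}  FIRST[A]={c}  FIRST[B]={a}
pass 2:
  A via A→B: +{a}
  B via B→S: +{c}
  FIRST[S]={a,c}  FIRST[A]={a,c}  FIRST[B]={a,c}
pass 3: (stable)
  FIRST[S]={a,c}  FIRST[A]={a,c}  FIRST[B]={a,c}

FIRST(B) = ["a", "c"]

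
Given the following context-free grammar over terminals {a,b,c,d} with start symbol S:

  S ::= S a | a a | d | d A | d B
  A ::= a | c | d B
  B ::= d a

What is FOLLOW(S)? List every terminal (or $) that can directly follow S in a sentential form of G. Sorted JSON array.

FIRST iteration:
iter 1:
  A via A→a: +{a}
  A via A→c: +{c}
  A via A→d B: +{d}
  B via B→d a: +{d}
  S via S→a a: +{a}
  S via S→d: +{d}
  FIRST[S]={a,d}  FIRST[A]={a,c,d}  FIRST[B]={d}
iter 2: done
  FIRST[S]={a,d}  FIRST[A]={a,c,d}  FIRST[B]={d}

FOLLOW sets:
seed FOLLOW(S) with $
iter 1:
  S→S a: FOLLOW(S) ⊇ FIRST(a) = {a}; new: +{a}
  S→d A: FOLLOW(A) ⊇ FOLLOW(S) ⊇ {$,a}; new: +{$,a}
  S→d B: FOLLOW(B) ⊇ FOLLOW(S) ⊇ {$,a}; new: +{$,a}
  FOLLOW(S)={$,a}  FOLLOW(A)={$,a}  FOLLOW(B)={$,a}
iter 2: (stable)
  FOLLOW(S)={$,a}  FOLLOW(A)={$,a}  FOLLOW(B)={$,a}

FOLLOW(S) = ["$", "a"]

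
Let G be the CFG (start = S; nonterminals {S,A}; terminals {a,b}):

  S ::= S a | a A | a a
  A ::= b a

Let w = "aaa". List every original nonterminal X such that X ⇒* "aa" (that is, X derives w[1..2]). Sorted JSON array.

CNF form of G:
  S -> S T1 | T1 A | T1 T1
  A -> T0 T1
  T0 -> b
  T1 -> a

Fill CYK table bottom-up, restricted to cells inside w[1..2]:
  T[1,1] 'a' = {T1}  orig:{}
  T[2,2] 'a' = {T1}  orig:{}
  T[1,2] 'aa' = {S}

Original NTs in T[1,2] deriving "aa": ["S"]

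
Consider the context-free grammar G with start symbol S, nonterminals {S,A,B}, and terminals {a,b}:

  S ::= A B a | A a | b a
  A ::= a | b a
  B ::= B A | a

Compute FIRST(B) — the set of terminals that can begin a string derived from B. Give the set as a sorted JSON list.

FIRST sets, iterate to fixpoint:
iter 1:
  A via A→a: +{a}
  A via A→b a: +{b}
  B via B→a: +{a}
  S via S→A B a: +{a,b}
  FIRST(S)={a,b}  FIRST(A)={a,b}  FIRST(B)={a}
iter 2: (no change)
  FIRST(S)={a,b}  FIRST(A)={a,b}  FIRST(B)={a}

FIRST(B) = ["a"]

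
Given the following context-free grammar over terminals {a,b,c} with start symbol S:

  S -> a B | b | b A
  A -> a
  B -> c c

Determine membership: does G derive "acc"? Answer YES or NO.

Convert to CNF:
  S -> T1 B | T2 A | b
  A -> a
  B -> T0 T0
  T0 -> c
  T1 -> a
  T2 -> b

CYK table (by increasing span):
  [0..0]={A,T1}  "a"  orig:{A}
  [1..1]={T0}  "c"  orig:{}
  [2..2]={T0}  "c"  orig:{}
  [0..1]=∅  "ac"
  [1..2]={B}  "cc"
  [0..2]={S}  "acc"

S ∈ T[0,2] ⇒ YES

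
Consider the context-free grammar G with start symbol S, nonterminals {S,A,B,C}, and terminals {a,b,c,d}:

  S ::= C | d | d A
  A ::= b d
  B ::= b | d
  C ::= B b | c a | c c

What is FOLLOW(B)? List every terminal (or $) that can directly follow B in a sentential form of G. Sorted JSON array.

FIRST iteration:
pass 1:
  A via A→b d: +{b}
  B via B→b: +{b}
  B via B→d: +{d}
  C via C→B b: +{b,d}
  C via C→c a: +{c}
  S via S→C: +{b,c,d}
  S: {b,c,d}  A: {b}  B: {b,d}  C: {b,c,d}
pass 2: (stable)
  S: {b,c,d}  A: {b}  B: {b,d}  C: {b,c,d}

FOLLOW iteration:
initialize: $ ∈ FOLLOW(S)
round 1:
  C→B b: FOLLOW(B) ⊇ FIRST(b) = {b}; new: +{b}
  S→C: FOLLOW(C) ⊇ FOLLOW(S) ⊇ {$}; new: +{$}
  S→d A: FOLLOW(A) ⊇ FOLLOW(S) ⊇ {$}; new: +{$}
  FOLLOW(S)={$}  FOLLOW(A)={$}  FOLLOW(B)={b}  FOLLOW(C)={$}
round 2: done
  FOLLOW(S)={$}  FOLLOW(A)={$}  FOLLOW(B)={b}  FOLLOW(C)={$}

FOLLOW(B) = ["b"]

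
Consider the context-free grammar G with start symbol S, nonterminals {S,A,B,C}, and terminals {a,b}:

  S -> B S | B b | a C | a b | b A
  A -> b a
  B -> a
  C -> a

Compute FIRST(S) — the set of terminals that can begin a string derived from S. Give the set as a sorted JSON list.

FIRST iteration:
iter 1:
  A via A→b a: +{b}
  B via B→a: +{a}
  C via C→a: +{a}
  S via S→B S: +{a}
  S via S→b A: +{b}
  FIRST(S)={a,b}  FIRST(A)={b}  FIRST(B)={a}  FIRST(C)={a}
iter 2: done
  FIRST(S)={a,b}  FIRST(A)={b}  FIRST(B)={a}  FIRST(C)={a}

FIRST(S) = ["a", "b"]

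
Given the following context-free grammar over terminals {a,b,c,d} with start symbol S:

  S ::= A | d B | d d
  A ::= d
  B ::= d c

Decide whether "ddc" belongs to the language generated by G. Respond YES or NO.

CNF form of G:
  S -> T0 B | T0 T0 | d
  A -> d
  B -> T0 T1
  T0 -> d
  T1 -> c

Fill CYK table bottom-up:
  cell(0,0) d: {A,S,T0}  orig:{A,S}
  cell(1,1) d: {A,S,T0}  orig:{A,S}
  cell(2,2) c: {T1}  orig:{}
  cell(0,1) dd: {S}
  cell(1,2) dc: {B}
  cell(0,2) ddc: {S}

S ∈ T[0,2] ⇒ YES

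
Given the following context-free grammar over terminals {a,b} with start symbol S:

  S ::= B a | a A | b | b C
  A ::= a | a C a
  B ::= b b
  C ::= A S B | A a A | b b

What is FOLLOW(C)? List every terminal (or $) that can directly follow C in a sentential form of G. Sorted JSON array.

FIRST sets, iterate to fixpoint:
pass 1:
  A via A→a: +{a}
  B via B→b b: +{b}
  C via C→A S B: +{a}
  C via C→b b: +{b}
  S via S→B a: +{b}
  S via S→a A: +{a}
  FIRST(S)={a,b}  FIRST(A)={a}  FIRST(B)={b}  FIRST(C)={a,b}
pass 2: (no change)
  FIRST(S)={a,b}  FIRST(A)={a}  FIRST(B)={b}  FIRST(C)={a,b}

FOLLOW iteration:
seed FOLLOW(S) with $
pass 1:
  A→a C a: FOLLOW(C) ⊇ FIRST(a) = {a}; new: +{a}
  C→A S B: FOLLOW(A) ⊇ FIRST(S) = {a,b}; new: +{a,b}
  C→A S B: FOLLOW(S) ⊇ FIRST(B) = {b}; new: +{b}
  C→A S B: FOLLOW(B) ⊇ FOLLOW(C) ⊇ {a}; new: +{a}
  S→a A: FOLLOW(A) ⊇ FOLLOW(S) ⊇ {$,b}; new: +{$}
  S→b C: FOLLOW(C) ⊇ FOLLOW(S) ⊇ {$,b}; new: +{$,b}
  FOLLOW[S]={$,b}  FOLLOW[A]={$,a,b}  FOLLOW[B]={a}  FOLLOW[C]={$,a,b}
pass 2:
  C→A S B: FOLLOW(B) ⊇ FOLLOW(C) ⊇ {$,a,b}; new: +{$,b}
  FOLLOW[S]={$,b}  FOLLOW[A]={$,a,b}  FOLLOW[B]={$,a,b}  FOLLOW[C]={$,a,b}
pass 3: (no change)
  FOLLOW[S]={$,b}  FOLLOW[A]={$,a,b}  FOLLOW[B]={$,a,b}  FOLLOW[C]={$,a,b}

FOLLOW(C) = ["$", "a", "b"]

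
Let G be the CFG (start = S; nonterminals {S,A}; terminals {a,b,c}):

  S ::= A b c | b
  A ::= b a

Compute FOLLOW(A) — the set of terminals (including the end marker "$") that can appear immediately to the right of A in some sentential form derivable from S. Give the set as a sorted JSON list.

Compute FIRST by fixpoint:
iter 1:
  A via A→b a: +{b}
  S via S→A b c: +{b}
  FIRST[S]={b}  FIRST[A]={b}
iter 2: (stable)
  FIRST[S]={b}  FIRST[A]={b}

Compute FOLLOW by fixpoint:
initialize: $ ∈ FOLLOW(S)
round 1:
  S→A b c: FOLLOW(A) ⊇ FIRST(b) = {b}; new: +{b}
  FOLLOW[S]={$}  FOLLOW[A]={b}
round 2: (no change)
  FOLLOW[S]={$}  FOLLOW[A]={b}

FOLLOW(A) = ["b"]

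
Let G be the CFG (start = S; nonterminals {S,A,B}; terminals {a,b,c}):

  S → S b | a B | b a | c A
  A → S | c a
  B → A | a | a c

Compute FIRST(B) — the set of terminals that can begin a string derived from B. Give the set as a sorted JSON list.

FIRST sets, iterate to fixpoint:
round 1:
  A via A→c a: +{c}
  B via B→A: +{c}
  B via B→a: +{a}
  S via S→a B: +{a}
  S via S→b a: +{b}
  S via S→c A: +{c}
  FIRST(S)={a,b,c}  FIRST(A)={c}  FIRST(B)={a,c}
round 2:
  A via A→S: +{a,b}
  B via B→A: +{b}
  FIRST(S)={a,b,c}  FIRST(A)={a,b,c}  FIRST(B)={a,b,c}
round 3: — fixpoint
  FIRST(S)={a,b,c}  FIRST(A)={a,b,c}  FIRST(B)={a,b,c}

FIRST(B) = ["a", "b", "c"]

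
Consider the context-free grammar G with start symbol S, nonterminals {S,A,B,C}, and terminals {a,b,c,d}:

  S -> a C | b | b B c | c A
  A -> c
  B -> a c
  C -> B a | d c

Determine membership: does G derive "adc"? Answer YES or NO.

Convert to CNF:
  S -> T0 C | T1 A | T3 X4 | b
  A -> c
  B -> T0 T1
  C -> B T0 | T2 T1
  T0 -> a
  T1 -> c
  T2 -> d
  T3 -> b
  X4 -> B T1

Fill CYK table bottom-up:
  [0..0]={T0}  "a"  orig:{}
  [1..1]={T2}  "d"  orig:{}
  [2..2]={A,T1}  "c"  orig:{A}
  [0..1]=∅  "ad"
  [1..2]={C}  "dc"
  [0..2]={S}  "adc"

S ∈ T[0,2] ⇒ YES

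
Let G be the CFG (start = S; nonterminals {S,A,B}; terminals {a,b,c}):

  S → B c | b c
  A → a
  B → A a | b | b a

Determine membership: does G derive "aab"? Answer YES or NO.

Convert to CNF:
  S -> B T2 | T1 T2
  A -> a
  B -> A T0 | T1 T0 | b
  T0 -> a
  T1 -> b
  T2 -> c

Fill CYK table bottom-up:
  T[0,0] 'a' = {A,T0}  orig:{A}
  T[1,1] 'a' = {A,T0}  orig:{A}
  T[2,2] 'b' = {B,T1}  orig:{B}
  T[0,1] 'aa' = {B}
  T[1,2] 'ab' = ∅
  T[0,2] 'aab' = ∅

S ∉ T[0,2] ⇒ NO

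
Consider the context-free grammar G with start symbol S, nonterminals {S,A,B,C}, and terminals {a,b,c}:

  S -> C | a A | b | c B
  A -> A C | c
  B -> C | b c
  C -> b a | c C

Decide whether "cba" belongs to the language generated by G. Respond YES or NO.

Convert to CNF:
  S -> T0 T1 | T1 A | T2 B | T2 C | b
  A -> A C | c
  B -> T0 T1 | T0 T2 | T2 C
  C -> T0 T1 | T2 C
  T0 -> b
  T1 -> a
  T2 -> c

CYK fill:
  [0..0]={A,T2}  "c"  orig:{A}
  [1..1]={S,T0}  "b"  orig:{S}
  [2..2]={T1}  "a"  orig:{}
  [0..1]=∅  "cb"
  [1..2]={B,C,S}  "ba"
  [0..2]={A,B,C,S}  "cba"

S ∈ T[0,2] ⇒ YES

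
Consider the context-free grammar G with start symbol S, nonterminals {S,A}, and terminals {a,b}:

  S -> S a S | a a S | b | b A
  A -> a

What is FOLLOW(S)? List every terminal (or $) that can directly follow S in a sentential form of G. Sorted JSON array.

Compute FIRST by fixpoint:
round 1:
  A via A→a: +{a}
  S via S→a a S: +{a}
  S via S→b: +{b}
  S: {a,b}  A: {a}
round 2: done
  S: {a,b}  A: {a}

FOLLOW iteration:
initialize: $ ∈ FOLLOW(S)
[1]
  S→S a S: FOLLOW(S) ⊇ FIRST(a) = {a}; new: +{a}
  S→b A: FOLLOW(A) ⊇ FOLLOW(S) ⊇ {$,a}; new: +{$,a}
  FOLLOW[S]={$,a}  FOLLOW[A]={$,a}
[2] done
  FOLLOW[S]={$,a}  FOLLOW[A]={$,a}

FOLLOW(S) = ["$", "a"]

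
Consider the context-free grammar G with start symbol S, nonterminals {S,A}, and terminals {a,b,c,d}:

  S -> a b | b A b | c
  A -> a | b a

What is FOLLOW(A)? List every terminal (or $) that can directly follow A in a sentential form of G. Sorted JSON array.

Compute FIRST by fixpoint:
round 1:
  A via A→a: +{a}
  A via A→b a: +{b}
  S via S→a b: +{a}
  S via S→b A b: +{b}
  S via S→c: +{c}
  S: {a,b,c}  A: {a,b}
round 2: — fixpoint
  S: {a,b,c}  A: {a,b}

FOLLOW iteration:
seed FOLLOW(S) with $
iter 1:
  S→b A b: FOLLOW(A) ⊇ FIRST(b) = {b}; new: +{b}
  FOLLOW(S)={$}  FOLLOW(A)={b}
iter 2: (stable)
  FOLLOW(S)={$}  FOLLOW(A)={b}

FOLLOW(A) = ["b"]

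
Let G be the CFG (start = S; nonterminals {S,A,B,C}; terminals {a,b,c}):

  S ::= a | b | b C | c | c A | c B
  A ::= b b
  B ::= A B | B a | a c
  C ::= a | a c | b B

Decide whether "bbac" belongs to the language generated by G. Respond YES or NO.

CNF form of G:
  S -> T0 C | T2 A | T2 B | a | b | c
  A -> T0 T0
  B -> A B | B T1 | T1 T2
  C -> T0 B | T1 T2 | a
  T0 -> b
  T1 -> a
  T2 -> c

CYK fill:
  T[0,0] 'b' = {S,T0}  orig:{S}
  T[1,1] 'b' = {S,T0}  orig:{S}
  T[2,2] 'a' = {C,S,T1}  orig:{C,S}
  T[3,3] 'c' = {S,T2}  orig:{S}
  T[0,1] 'bb' = {A}
  T[1,2] 'ba' = {S}
  T[2,3] 'ac' = {B,C}
  T[0,2] 'bba' = ∅
  T[1,3] 'bac' = {C,S}
  T[0,3] 'bbac' = {B,S}

S ∈ T[0,3] ⇒ YES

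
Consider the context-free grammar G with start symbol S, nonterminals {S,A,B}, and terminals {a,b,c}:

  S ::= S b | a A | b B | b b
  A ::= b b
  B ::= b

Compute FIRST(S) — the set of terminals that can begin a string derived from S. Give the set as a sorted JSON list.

FIRST iteration:
[1]
  A via A→b b: +{b}
  B via B→b: +{b}
  S via S→a A: +{a}
  S via S→b B: +{b}
  FIRST[S]={a,b}  FIRST[A]={b}  FIRST[B]={b}
[2] (no change)
  FIRST[S]={a,b}  FIRST[A]={b}  FIRST[B]={b}

FIRST(S) = ["a", "b"]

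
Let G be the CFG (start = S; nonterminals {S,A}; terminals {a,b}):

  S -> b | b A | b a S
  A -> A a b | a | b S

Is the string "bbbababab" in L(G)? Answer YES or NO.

Convert to CNF:
  S -> T1 A | T1 X3 | b
  A -> A X2 | T1 S | a
  T0 -> a
  T1 -> b
  X2 -> T0 T1
  X3 -> T0 S

Fill CYK table bottom-up:
  T[0,0] 'b' = {S,T1}  orig:{S}
  T[1,1] 'b' = {S,T1}  orig:{S}
  T[2,2] 'b' = {S,T1}  orig:{S}
  T[3,3] 'a' = {A,T0}  orig:{A}
  T[4,4] 'b' = {S,T1}  orig:{S}
  T[5,5] 'a' = {A,T0}  orig:{A}
  T[6,6] 'b' = {S,T1}  orig:{S}
  T[7,7] 'a' = {A,T0}  orig:{A}
  T[8,8] 'b' = {S,T1}  orig:{S}
  T[0,1] 'bb' = {A}
  T[1,2] 'bb' = {A}
  T[2,3] 'ba' = {S}
  T[3,4] 'ab' = {X2,X3}  orig:{}
  T[4,5] 'ba' = {S}
  T[5,6] 'ab' = {X2,X3}  orig:{}
  T[6,7] 'ba' = {S}
  T[7,8] 'ab' = {X2,X3}  orig:{}
  T[0,2] 'bbb' = {S}
  T[1,3] 'bba' = {A}
  T[2,4] 'bab' = {S}
  T[3,5] 'aba' = {X3}  orig:{}
  T[4,6] 'bab' = {S}
  T[5,7] 'aba' = {X3}  orig:{}
  T[6,8] 'bab' = {S}
  T[0,3] 'bbba' = {S}
  T[1,4] 'bbab' = {A}
  T[2,5] 'baba' = {S}
  T[3,6] 'abab' = {X3}  orig:{}
  T[4,7] 'baba' = {S}
  T[5,8] 'abab' = {X3}  orig:{}
  T[0,4] 'bbbab' = {S}
  T[1,5] 'bbaba' = {A}
  T[2,6] 'babab' = {S}
  T[3,7] 'ababa' = {X3}  orig:{}
  T[4,8] 'babab' = {S}
  T[0,5] 'bbbaba' = {S}
  T[1,6] 'bbabab' = {A}
  T[2,7] 'bababa' = {S}
  T[3,8] 'ababab' = {X3}  orig:{}
  T[0,6] 'bbbabab' = {S}
  T[1,7] 'bbababa' = {A}
  T[2,8] 'bababab' = {S}
  T[0,7] 'bbbababa' = {S}
  T[1,8] 'bbababab' = {A}
  T[0,8] 'bbbababab' = {S}

S ∈ T[0,8] ⇒ YES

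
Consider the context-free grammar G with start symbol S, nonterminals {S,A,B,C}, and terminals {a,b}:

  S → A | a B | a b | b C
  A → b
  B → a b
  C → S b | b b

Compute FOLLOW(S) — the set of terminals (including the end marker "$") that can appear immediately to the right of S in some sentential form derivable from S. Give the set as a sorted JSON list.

Compute FIRST by fixpoint:
pass 1:
  A via A→b: +{b}
  B via B→a b: +{a}
  C via C→b b: +{b}
  S via S→A: +{b}
  S via S→a B: +{a}
  FIRST(S)={a,b}  FIRST(A)={b}  FIRST(B)={a}  FIRST(C)={b}
pass 2:
  C via C→S b: +{a}
  FIRST(S)={a,b}  FIRST(A)={b}  FIRST(B)={a}  FIRST(C)={a,b}
pass 3: done
  FIRST(S)={a,b}  FIRST(A)={b}  FIRST(B)={a}  FIRST(C)={a,b}

FOLLOW sets:
initialize: $ ∈ FOLLOW(S)
round 1:
  C→S b: FOLLOW(S) ⊇ FIRST(b) = {b}; new: +{b}
  S→A: FOLLOW(A) ⊇ FOLLOW(S) ⊇ {$,b}; new: +{$,b}
  S→a B: FOLLOW(B) ⊇ FOLLOW(S) ⊇ {$,b}; new: +{$,b}
  S→b C: FOLLOW(C) ⊇ FOLLOW(S) ⊇ {$,b}; new: +{$,b}
  FOLLOW[S]={$,b}  FOLLOW[A]={$,b}  FOLLOW[B]={$,b}  FOLLOW[C]={$,b}
round 2: (no change)
  FOLLOW[S]={$,b}  FOLLOW[A]={$,b}  FOLLOW[B]={$,b}  FOLLOW[C]={$,b}

FOLLOW(S) = ["$", "b"]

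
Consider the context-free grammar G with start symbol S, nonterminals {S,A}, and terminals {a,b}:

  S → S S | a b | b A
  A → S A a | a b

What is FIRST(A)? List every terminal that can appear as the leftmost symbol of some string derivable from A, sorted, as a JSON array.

FIRST iteration:
round 1:
  A via A→a b: +{a}
  S via S→a b: +{a}
  S via S→b A: +{b}
  S: {a,b}  A: {a}
round 2:
  A via A→S A a: +{b}
  S: {a,b}  A: {a,b}
round 3: (no change)
  S: {a,b}  A: {a,b}

FIRST(A) = ["a", "b"]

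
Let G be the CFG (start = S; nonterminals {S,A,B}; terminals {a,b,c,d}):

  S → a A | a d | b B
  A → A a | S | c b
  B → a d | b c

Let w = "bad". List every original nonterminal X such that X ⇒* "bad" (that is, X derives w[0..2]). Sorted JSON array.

Convert to CNF:
  S -> T0 A | T0 T1 | T2 B
  A -> A T0 | T0 A | T0 T1 | T2 B | T3 T2
  B -> T0 T1 | T2 T3
  T0 -> a
  T1 -> d
  T2 -> b
  T3 -> c

CYK fill — only the sub-triangle for w[0..2]:
  cell(0,0) b: {T2}  orig:{}
  cell(1,1) a: {T0}  orig:{}
  cell(2,2) d: {T1}  orig:{}
  cell(0,1) ba: ∅
  cell(1,2) ad: {A,B,S}
  cell(0,2) bad: {A,S}

Original NTs in T[0,2] deriving "bad": ["A", "S"]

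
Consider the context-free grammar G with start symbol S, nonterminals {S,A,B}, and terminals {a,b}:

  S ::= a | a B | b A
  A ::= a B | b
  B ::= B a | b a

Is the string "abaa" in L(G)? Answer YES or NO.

Convert to CNF:
  S -> T0 B | T1 A | a
  A -> T0 B | b
  B -> B T0 | T1 T0
  T0 -> a
  T1 -> b

CYK fill:
  [0..0]={S,T0}  "a"  orig:{S}
  [1..1]={A,T1}  "b"  orig:{A}
  [2..2]={S,T0}  "a"  orig:{S}
  [3..3]={S,T0}  "a"  orig:{S}
  [0..1]=∅  "ab"
  [1..2]={B}  "ba"
  [2..3]=∅  "aa"
  [0..2]={A,S}  "aba"
  [1..3]={B}  "baa"
  [0..3]={A,S}  "abaa"

S ∈ T[0,3] ⇒ YES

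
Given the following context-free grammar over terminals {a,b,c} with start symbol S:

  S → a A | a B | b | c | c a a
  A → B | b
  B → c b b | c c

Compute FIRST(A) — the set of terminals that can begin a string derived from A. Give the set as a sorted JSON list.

FIRST sets, iterate to fixpoint:
iter 1:
  A via A→b: +{b}
  B via B→c b b: +{c}
  S via S→a A: +{a}
  S via S→b: +{b}
  S via S→c: +{c}
  S: {a,b,c}  A: {b}  B: {c}
iter 2:
  A via A→B: +{c}
  S: {a,b,c}  A: {b,c}  B: {c}
iter 3: (no change)
  S: {a,b,c}  A: {b,c}  B: {c}

FIRST(A) = ["b", "c"]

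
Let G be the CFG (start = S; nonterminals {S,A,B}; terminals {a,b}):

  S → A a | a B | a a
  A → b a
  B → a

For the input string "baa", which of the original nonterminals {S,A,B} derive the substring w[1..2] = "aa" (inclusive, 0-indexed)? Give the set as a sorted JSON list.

Convert to CNF:
  S -> A T1 | T1 B | T1 T1
  A -> T0 T1
  B -> a
  T0 -> b
  T1 -> a

Fill CYK table bottom-up (cells [i..j] with 1 ≤ i ≤ j ≤ 2 only):
  T[1,1] 'a' = {B,T1}  orig:{B}
  T[2,2] 'a' = {B,T1}  orig:{B}
  T[1,2] 'aa' = {S}

Original NTs in T[1,2] deriving "aa": ["S"]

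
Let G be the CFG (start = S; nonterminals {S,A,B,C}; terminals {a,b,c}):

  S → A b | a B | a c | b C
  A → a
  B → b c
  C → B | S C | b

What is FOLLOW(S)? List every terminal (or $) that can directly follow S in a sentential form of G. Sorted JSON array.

Compute FIRST by fixpoint:
pass 1:
  A via A→a: +{a}
  B via B→b c: +{b}
  C via C→B: +{b}
  S via S→A b: +{a}
  S via S→b C: +{b}
  FIRST(S)={a,b}  FIRST(A)={a}  FIRST(B)={b}  FIRST(C)={b}
pass 2:
  C via C→S C: +{a}
  FIRST(S)={a,b}  FIRST(A)={a}  FIRST(B)={b}  FIRST(C)={a,b}
pass 3: done
  FIRST(S)={a,b}  FIRST(A)={a}  FIRST(B)={b}  FIRST(C)={a,b}

FOLLOW iteration:
initialize: $ ∈ FOLLOW(S)
pass 1:
  C→S C: FOLLOW(S) ⊇ FIRST(C) = {a,b}; new: +{a,b}
  S→A b: FOLLOW(A) ⊇ FIRST(b) = {b}; new: +{b}
  S→a B: FOLLOW(B) ⊇ FOLLOW(S) ⊇ {$,a,b}; new: +{$,a,b}
  S→b C: FOLLOW(C) ⊇ FOLLOW(S) ⊇ {$,a,b}; new: +{$,a,b}
  FOLLOW[S]={$,a,b}  FOLLOW[A]={b}  FOLLOW[B]={$,a,b}  FOLLOW[C]={$,a,b}
pass 2: done
  FOLLOW[S]={$,a,b}  FOLLOW[A]={b}  FOLLOW[B]={$,a,b}  FOLLOW[C]={$,a,b}

FOLLOW(S) = ["$", "a", "b"]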